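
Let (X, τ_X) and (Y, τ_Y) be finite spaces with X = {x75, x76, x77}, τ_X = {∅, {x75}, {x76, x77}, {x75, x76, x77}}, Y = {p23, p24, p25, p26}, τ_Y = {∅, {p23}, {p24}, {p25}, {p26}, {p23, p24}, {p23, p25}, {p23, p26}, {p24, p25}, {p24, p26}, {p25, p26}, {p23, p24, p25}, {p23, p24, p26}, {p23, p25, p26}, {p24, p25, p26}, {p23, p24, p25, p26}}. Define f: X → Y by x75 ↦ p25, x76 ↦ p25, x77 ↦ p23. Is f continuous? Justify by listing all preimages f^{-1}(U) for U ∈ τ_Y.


f is NOT continuous.

Compute f^{-1}(U) for each U ∈ τ_Y:
  U = ∅: f^{-1}(U) = ∅ ∈ τ_X ✓.
  U = {p23}: f^{-1}(U) = {x77} ∉ τ_X ✗.
  U = {p24}: f^{-1}(U) = ∅ ∈ τ_X ✓.
  U = {p25}: f^{-1}(U) = {x75, x76} ∉ τ_X ✗.
  U = {p26}: f^{-1}(U) = ∅ ∈ τ_X ✓.
  U = {p23, p24}: f^{-1}(U) = {x77} ∉ τ_X ✗.
  U = {p23, p25}: f^{-1}(U) = {x75, x76, x77} ∈ τ_X ✓.
  U = {p23, p26}: f^{-1}(U) = {x77} ∉ τ_X ✗.
  U = {p24, p25}: f^{-1}(U) = {x75, x76} ∉ τ_X ✗.
  U = {p24, p26}: f^{-1}(U) = ∅ ∈ τ_X ✓.
  U = {p25, p26}: f^{-1}(U) = {x75, x76} ∉ τ_X ✗.
  U = {p23, p24, p25}: f^{-1}(U) = {x75, x76, x77} ∈ τ_X ✓.
  U = {p23, p24, p26}: f^{-1}(U) = {x77} ∉ τ_X ✗.
  U = {p23, p25, p26}: f^{-1}(U) = {x75, x76, x77} ∈ τ_X ✓.
  U = {p24, p25, p26}: f^{-1}(U) = {x75, x76} ∉ τ_X ✗.
  U = {p23, p24, p25, p26}: f^{-1}(U) = {x75, x76, x77} ∈ τ_X ✓.
Found U = {p23} with f^{-1}(U) = {x77} not in τ_X. Therefore f is NOT continuous.


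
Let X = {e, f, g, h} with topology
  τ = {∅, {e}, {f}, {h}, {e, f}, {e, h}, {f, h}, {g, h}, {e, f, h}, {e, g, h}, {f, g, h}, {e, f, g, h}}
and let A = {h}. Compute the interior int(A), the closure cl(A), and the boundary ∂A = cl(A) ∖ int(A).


int(A) = {h}, cl(A) = {g, h}, ∂A = {g}.

Closed sets in (X, τ) are complements of opens:
  closed(X, τ) = {∅, {e}, {f}, {g}, {e, f}, {e, g}, {f, g}, {g, h}, {e, f, g}, {e, g, h}, {f, g, h}, {e, f, g, h}}.
int(A) = ⋃ {U ∈ τ : U ⊆ A}. Opens contained in A: ∅, {h}.
Taking the union of these: int(A) = {h}.
cl(A) = ⋂ {C closed : A ⊆ C}. Closed sets containing A: {g, h}, {e, g, h}, {f, g, h}, {e, f, g, h}.
Intersecting these: cl(A) = {g, h}.
∂A = cl(A) ∖ int(A) = {g, h} ∖ {h} = {g}.


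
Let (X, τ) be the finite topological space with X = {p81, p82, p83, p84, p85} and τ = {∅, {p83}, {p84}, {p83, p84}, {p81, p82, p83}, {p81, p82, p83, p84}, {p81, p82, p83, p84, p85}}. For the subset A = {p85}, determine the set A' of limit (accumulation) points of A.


A' = ∅

For each x ∈ X, list the open sets U ∈ τ with x ∈ U, then check whether U ∩ (A ∖ {x}) ≠ ∅ for every such U.
  x = p81: open {p81, p82, p83} ∋ x has {p81, p82, p83} ∩ (A ∖ {p81}) = ∅, so x is NOT a limit point.
  x = p82: open {p81, p82, p83} ∋ x has {p81, p82, p83} ∩ (A ∖ {p82}) = ∅, so x is NOT a limit point.
  x = p83: open {p83} ∋ x has {p83} ∩ (A ∖ {p83}) = ∅, so x is NOT a limit point.
  x = p84: open {p84} ∋ x has {p84} ∩ (A ∖ {p84}) = ∅, so x is NOT a limit point.
  x = p85: open {p81, p82, p83, p84, p85} ∋ x has {p81, p82, p83, p84, p85} ∩ (A ∖ {p85}) = ∅, so x is NOT a limit point.
Collecting: A' = ∅.


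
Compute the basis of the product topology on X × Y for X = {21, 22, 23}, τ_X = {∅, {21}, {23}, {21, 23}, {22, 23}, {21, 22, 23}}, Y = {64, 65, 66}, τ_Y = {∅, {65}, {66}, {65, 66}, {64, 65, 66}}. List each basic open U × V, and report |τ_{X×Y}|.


Basis B = {∅ × ∅, {21} × {65}, {21} × {66}, {23} × {65}, {23} × {66}, {21} × {65, 66}, {21, 23} × {65}, {21, 23} × {66}, {22, 23} × {65}, {22, 23} × {66}, {23} × {65, 66}, {21} × {64, 65, 66}, {21, 22, 23} × {65}, {21, 22, 23} × {66}, {23} × {64, 65, 66}, {21, 23} × {65, 66}, {22, 23} × {65, 66}, {21, 23} × {64, 65, 66}, {21, 22, 23} × {65, 66}, {22, 23} × {64, 65, 66}, {21, 22, 23} × {64, 65, 66}}; |τ_{X×Y}| = 70.

Enumerate products U × V with U ∈ τ_X, V ∈ τ_Y (deduplicated):
  ∅ × ∅ = {} (∅)
  {21} × {65} = {(21,65)}
  {21} × {66} = {(21,66)}
  {23} × {65} = {(23,65)}
  {23} × {66} = {(23,66)}
  {21} × {65, 66} = {(21,65), (21,66)}
  {21, 23} × {65} = {(21,65), (23,65)}
  {21, 23} × {66} = {(21,66), (23,66)}
  {22, 23} × {65} = {(22,65), (23,65)}
  {22, 23} × {66} = {(22,66), (23,66)}
  {23} × {65, 66} = {(23,65), (23,66)}
  {21} × {64, 65, 66} = {(21,64), (21,65), (21,66)}
  {21, 22, 23} × {65} = {(21,65), (22,65), (23,65)}
  {21, 22, 23} × {66} = {(21,66), (22,66), (23,66)}
  {23} × {64, 65, 66} = {(23,64), (23,65), (23,66)}
  {21, 23} × {65, 66} = {(21,65), (21,66), (23,65), (23,66)}
  {22, 23} × {65, 66} = {(22,65), (22,66), (23,65), (23,66)}
  {21, 23} × {64, 65, 66} = {(21,64), (21,65), (21,66), (23,64), (23,65), (23,66)}
  {21, 22, 23} × {65, 66} = {(21,65), (21,66), (22,65), (22,66), (23,65), (23,66)}
  {22, 23} × {64, 65, 66} = {(22,64), (22,65), (22,66), (23,64), (23,65), (23,66)}
  {21, 22, 23} × {64, 65, 66} = {(21,64), (21,65), (21,66), (22,64), (22,65), (22,66), (23,64), (23,65), (23,66)}
These 21 distinct sets form the basis B.
Close under arbitrary unions to get τ_{X×Y}; counting gives |τ_{X×Y}| = 70.


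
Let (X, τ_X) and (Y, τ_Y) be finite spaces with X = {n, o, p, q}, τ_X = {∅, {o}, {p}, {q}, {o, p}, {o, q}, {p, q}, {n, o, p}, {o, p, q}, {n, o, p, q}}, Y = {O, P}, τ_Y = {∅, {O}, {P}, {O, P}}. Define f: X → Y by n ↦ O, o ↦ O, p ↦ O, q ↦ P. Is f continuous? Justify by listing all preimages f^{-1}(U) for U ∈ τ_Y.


f IS continuous.

Compute f^{-1}(U) for each U ∈ τ_Y:
  U = ∅: f^{-1}(U) = ∅ ∈ τ_X ✓.
  U = {O}: f^{-1}(U) = {n, o, p} ∈ τ_X ✓.
  U = {P}: f^{-1}(U) = {q} ∈ τ_X ✓.
  U = {O, P}: f^{-1}(U) = {n, o, p, q} ∈ τ_X ✓.
Every preimage lies in τ_X, so f IS continuous.


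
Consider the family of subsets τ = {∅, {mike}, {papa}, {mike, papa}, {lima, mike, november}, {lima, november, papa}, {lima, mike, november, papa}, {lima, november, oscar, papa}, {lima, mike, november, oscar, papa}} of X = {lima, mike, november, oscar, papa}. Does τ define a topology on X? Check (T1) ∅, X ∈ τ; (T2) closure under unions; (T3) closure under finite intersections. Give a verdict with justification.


τ is NOT a topology on X.

Axiom (T1): ∅ ∈ τ? Yes; X ∈ τ? Yes.
Axiom (T2/T3): check pairwise unions and intersections of members of τ.
Counterexample for (T3): {lima, mike, november} ∩ {lima, november, papa} = {lima, november} ∉ τ. Therefore τ is NOT a topology.


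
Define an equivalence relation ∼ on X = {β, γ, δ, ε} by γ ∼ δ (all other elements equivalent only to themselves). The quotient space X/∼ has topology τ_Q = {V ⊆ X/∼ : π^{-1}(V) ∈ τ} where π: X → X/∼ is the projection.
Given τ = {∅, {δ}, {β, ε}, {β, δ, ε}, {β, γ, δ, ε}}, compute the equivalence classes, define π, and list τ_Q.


X/∼ = {[β], [γ=δ], [ε]}; |τ_Q| = 3.

Equivalence classes: [β], [γ=δ], [ε].
Quotient map π: X → X/∼ sends β ↦ [β], γ ↦ [γ=δ], δ ↦ [γ=δ], ε ↦ [ε].
For each subset V ⊆ X/∼, compute π^{-1}(V) ⊆ X and check whether π^{-1}(V) ∈ τ. V is open in τ_Q iff π^{-1}(V) ∈ τ.
  V = {}: π^{-1}(V) = ∅ ∈ τ ✓.
  V = {[β]}: π^{-1}(V) = {β} ∉ τ ✗.
  V = {[γ=δ]}: π^{-1}(V) = {γ, δ} ∉ τ ✗.
  V = {[β], [γ=δ]}: π^{-1}(V) = {β, γ, δ} ∉ τ ✗.
  V = {[ε]}: π^{-1}(V) = {ε} ∉ τ ✗.
  V = {[β], [ε]}: π^{-1}(V) = {β, ε} ∈ τ ✓.
  V = {[γ=δ], [ε]}: π^{-1}(V) = {γ, δ, ε} ∉ τ ✗.
  V = {[β], [γ=δ], [ε]}: π^{-1}(V) = {β, γ, δ, ε} ∈ τ ✓.
Open sets in the quotient: τ_Q = {{}, {[β], [ε]}, {[β], [γ=δ], [ε]}} (3 elements).


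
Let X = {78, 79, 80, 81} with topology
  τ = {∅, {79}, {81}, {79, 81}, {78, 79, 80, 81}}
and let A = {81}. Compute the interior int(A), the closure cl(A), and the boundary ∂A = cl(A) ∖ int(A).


int(A) = {81}, cl(A) = {78, 80, 81}, ∂A = {78, 80}.

Closed sets in (X, τ) are complements of opens:
  closed(X, τ) = {∅, {78, 80}, {78, 79, 80}, {78, 80, 81}, {78, 79, 80, 81}}.
int(A) = ⋃ {U ∈ τ : U ⊆ A}. Opens contained in A: ∅, {81}.
Taking the union of these: int(A) = {81}.
cl(A) = ⋂ {C closed : A ⊆ C}. Closed sets containing A: {78, 80, 81}, {78, 79, 80, 81}.
Intersecting these: cl(A) = {78, 80, 81}.
∂A = cl(A) ∖ int(A) = {78, 80, 81} ∖ {81} = {78, 80}.


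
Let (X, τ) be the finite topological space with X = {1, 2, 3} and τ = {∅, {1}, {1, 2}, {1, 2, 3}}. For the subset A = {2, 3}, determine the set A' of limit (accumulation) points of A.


A' = {3}

For each x ∈ X, list the open sets U ∈ τ with x ∈ U, then check whether U ∩ (A ∖ {x}) ≠ ∅ for every such U.
  x = 1: open {1} ∋ x has {1} ∩ (A ∖ {1}) = ∅, so x is NOT a limit point.
  x = 2: open {1, 2} ∋ x has {1, 2} ∩ (A ∖ {2}) = ∅, so x is NOT a limit point.
  x = 3: opens ∋ x are {1, 2, 3}; each meets A ∖ {3}, so x IS a limit point.
Collecting: A' = {3}.


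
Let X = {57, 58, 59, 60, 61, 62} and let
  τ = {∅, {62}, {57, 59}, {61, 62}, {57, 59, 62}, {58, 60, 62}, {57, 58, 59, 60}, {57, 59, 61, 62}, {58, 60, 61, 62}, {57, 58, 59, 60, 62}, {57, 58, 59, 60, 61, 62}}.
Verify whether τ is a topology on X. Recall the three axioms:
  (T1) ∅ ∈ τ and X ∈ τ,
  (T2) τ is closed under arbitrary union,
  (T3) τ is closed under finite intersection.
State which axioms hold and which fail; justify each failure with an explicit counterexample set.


τ is NOT a topology on X.

Axiom (T1): ∅ ∈ τ? Yes; X ∈ τ? Yes.
Axiom (T2/T3): check pairwise unions and intersections of members of τ.
Counterexample for (T3): {58, 60, 62} ∩ {57, 58, 59, 60} = {58, 60} ∉ τ. Therefore τ is NOT a topology.


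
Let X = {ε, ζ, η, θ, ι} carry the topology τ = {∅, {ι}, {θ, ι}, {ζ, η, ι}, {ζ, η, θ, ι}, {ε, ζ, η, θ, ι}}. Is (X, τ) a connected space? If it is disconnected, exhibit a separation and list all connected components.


(X, τ) is connected.

Find clopen sets (U ∈ τ with X ∖ U ∈ τ):
  U = ∅, X ∖ U = {ε, ζ, η, θ, ι} — both open, so U is clopen.
  U = {ε, ζ, η, θ, ι}, X ∖ U = ∅ — both open, so U is clopen.
Only trivial clopens (∅ and X) exist, so (X, τ) is connected.
Compute connected components by grouping points that agree on all clopens:
  component: {ε, ζ, η, θ, ι}


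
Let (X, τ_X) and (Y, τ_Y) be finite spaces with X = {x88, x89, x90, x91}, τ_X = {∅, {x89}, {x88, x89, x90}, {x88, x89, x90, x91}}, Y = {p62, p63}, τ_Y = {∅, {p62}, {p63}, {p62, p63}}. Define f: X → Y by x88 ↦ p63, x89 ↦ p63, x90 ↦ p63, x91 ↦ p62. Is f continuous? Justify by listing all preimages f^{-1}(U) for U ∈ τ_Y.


f is NOT continuous.

Compute f^{-1}(U) for each U ∈ τ_Y:
  U = ∅: f^{-1}(U) = ∅ ∈ τ_X ✓.
  U = {p62}: f^{-1}(U) = {x91} ∉ τ_X ✗.
  U = {p63}: f^{-1}(U) = {x88, x89, x90} ∈ τ_X ✓.
  U = {p62, p63}: f^{-1}(U) = {x88, x89, x90, x91} ∈ τ_X ✓.
Found U = {p62} with f^{-1}(U) = {x91} not in τ_X. Therefore f is NOT continuous.


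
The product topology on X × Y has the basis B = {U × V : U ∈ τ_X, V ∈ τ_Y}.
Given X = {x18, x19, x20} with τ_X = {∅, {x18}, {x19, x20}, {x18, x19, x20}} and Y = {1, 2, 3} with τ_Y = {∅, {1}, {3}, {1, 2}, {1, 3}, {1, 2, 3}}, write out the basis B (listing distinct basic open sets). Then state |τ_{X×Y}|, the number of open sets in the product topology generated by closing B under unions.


Basis B = {∅ × ∅, {x18} × {1}, {x18} × {3}, {x18} × {1, 2}, {x18} × {1, 3}, {x19, x20} × {1}, {x19, x20} × {3}, {x18} × {1, 2, 3}, {x18, x19, x20} × {1}, {x18, x19, x20} × {3}, {x19, x20} × {1, 2}, {x19, x20} × {1, 3}, {x18, x19, x20} × {1, 2}, {x18, x19, x20} × {1, 3}, {x19, x20} × {1, 2, 3}, {x18, x19, x20} × {1, 2, 3}}; |τ_{X×Y}| = 36.

Enumerate products U × V with U ∈ τ_X, V ∈ τ_Y (deduplicated):
  ∅ × ∅ = {} (∅)
  {x18} × {1} = {(x18,1)}
  {x18} × {3} = {(x18,3)}
  {x18} × {1, 2} = {(x18,1), (x18,2)}
  {x18} × {1, 3} = {(x18,1), (x18,3)}
  {x19, x20} × {1} = {(x19,1), (x20,1)}
  {x19, x20} × {3} = {(x19,3), (x20,3)}
  {x18} × {1, 2, 3} = {(x18,1), (x18,2), (x18,3)}
  {x18, x19, x20} × {1} = {(x18,1), (x19,1), (x20,1)}
  {x18, x19, x20} × {3} = {(x18,3), (x19,3), (x20,3)}
  {x19, x20} × {1, 2} = {(x19,1), (x19,2), (x20,1), (x20,2)}
  {x19, x20} × {1, 3} = {(x19,1), (x19,3), (x20,1), (x20,3)}
  {x18, x19, x20} × {1, 2} = {(x18,1), (x18,2), (x19,1), (x19,2), (x20,1), (x20,2)}
  {x18, x19, x20} × {1, 3} = {(x18,1), (x18,3), (x19,1), (x19,3), (x20,1), (x20,3)}
  {x19, x20} × {1, 2, 3} = {(x19,1), (x19,2), (x19,3), (x20,1), (x20,2), (x20,3)}
  {x18, x19, x20} × {1, 2, 3} = {(x18,1), (x18,2), (x18,3), (x19,1), (x19,2), (x19,3), (x20,1), (x20,2), (x20,3)}
These 16 distinct sets form the basis B.
Close under arbitrary unions to get τ_{X×Y}; counting gives |τ_{X×Y}| = 36.


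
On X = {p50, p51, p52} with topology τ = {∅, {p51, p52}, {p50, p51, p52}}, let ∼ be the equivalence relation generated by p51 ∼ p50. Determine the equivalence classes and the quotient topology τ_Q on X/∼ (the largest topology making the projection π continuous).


X/∼ = {[p50=p51], [p52]}; |τ_Q| = 2.

Equivalence classes: [p50=p51], [p52].
Quotient map π: X → X/∼ sends p50 ↦ [p50=p51], p51 ↦ [p50=p51], p52 ↦ [p52].
For each subset V ⊆ X/∼, compute π^{-1}(V) ⊆ X and check whether π^{-1}(V) ∈ τ. V is open in τ_Q iff π^{-1}(V) ∈ τ.
  V = {}: π^{-1}(V) = ∅ ∈ τ ✓.
  V = {[p50=p51]}: π^{-1}(V) = {p50, p51} ∉ τ ✗.
  V = {[p52]}: π^{-1}(V) = {p52} ∉ τ ✗.
  V = {[p50=p51], [p52]}: π^{-1}(V) = {p50, p51, p52} ∈ τ ✓.
Open sets in the quotient: τ_Q = {{}, {[p50=p51], [p52]}} (2 elements).


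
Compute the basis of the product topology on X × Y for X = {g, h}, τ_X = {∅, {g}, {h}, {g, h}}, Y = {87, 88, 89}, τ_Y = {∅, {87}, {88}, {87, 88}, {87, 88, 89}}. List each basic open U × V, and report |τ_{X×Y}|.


Basis B = {∅ × ∅, {g} × {87}, {g} × {88}, {h} × {87}, {h} × {88}, {g} × {87, 88}, {g, h} × {87}, {g, h} × {88}, {h} × {87, 88}, {g} × {87, 88, 89}, {h} × {87, 88, 89}, {g, h} × {87, 88}, {g, h} × {87, 88, 89}}; |τ_{X×Y}| = 25.

Enumerate products U × V with U ∈ τ_X, V ∈ τ_Y (deduplicated):
  ∅ × ∅ = {} (∅)
  {g} × {87} = {(g,87)}
  {g} × {88} = {(g,88)}
  {h} × {87} = {(h,87)}
  {h} × {88} = {(h,88)}
  {g} × {87, 88} = {(g,87), (g,88)}
  {g, h} × {87} = {(g,87), (h,87)}
  {g, h} × {88} = {(g,88), (h,88)}
  {h} × {87, 88} = {(h,87), (h,88)}
  {g} × {87, 88, 89} = {(g,87), (g,88), (g,89)}
  {h} × {87, 88, 89} = {(h,87), (h,88), (h,89)}
  {g, h} × {87, 88} = {(g,87), (g,88), (h,87), (h,88)}
  {g, h} × {87, 88, 89} = {(g,87), (g,88), (g,89), (h,87), (h,88), (h,89)}
These 13 distinct sets form the basis B.
Close under arbitrary unions to get τ_{X×Y}; counting gives |τ_{X×Y}| = 25.


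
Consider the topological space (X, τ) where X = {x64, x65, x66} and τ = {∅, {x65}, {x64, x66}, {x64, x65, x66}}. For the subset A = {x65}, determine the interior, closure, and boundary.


int(A) = {x65}, cl(A) = {x65}, ∂A = ∅.

Closed sets in (X, τ) are complements of opens:
  closed(X, τ) = {∅, {x65}, {x64, x66}, {x64, x65, x66}}.
int(A) = ⋃ {U ∈ τ : U ⊆ A}. Opens contained in A: ∅, {x65}.
Taking the union of these: int(A) = {x65}.
cl(A) = ⋂ {C closed : A ⊆ C}. Closed sets containing A: {x65}, {x64, x65, x66}.
Intersecting these: cl(A) = {x65}.
∂A = cl(A) ∖ int(A) = {x65} ∖ {x65} = ∅.


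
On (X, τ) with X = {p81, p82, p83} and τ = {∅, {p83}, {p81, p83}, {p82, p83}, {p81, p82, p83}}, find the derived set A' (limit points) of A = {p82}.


A' = ∅

For each x ∈ X, list the open sets U ∈ τ with x ∈ U, then check whether U ∩ (A ∖ {x}) ≠ ∅ for every such U.
  x = p81: open {p81, p83} ∋ x has {p81, p83} ∩ (A ∖ {p81}) = ∅, so x is NOT a limit point.
  x = p82: open {p82, p83} ∋ x has {p82, p83} ∩ (A ∖ {p82}) = ∅, so x is NOT a limit point.
  x = p83: open {p83} ∋ x has {p83} ∩ (A ∖ {p83}) = ∅, so x is NOT a limit point.
Collecting: A' = ∅.


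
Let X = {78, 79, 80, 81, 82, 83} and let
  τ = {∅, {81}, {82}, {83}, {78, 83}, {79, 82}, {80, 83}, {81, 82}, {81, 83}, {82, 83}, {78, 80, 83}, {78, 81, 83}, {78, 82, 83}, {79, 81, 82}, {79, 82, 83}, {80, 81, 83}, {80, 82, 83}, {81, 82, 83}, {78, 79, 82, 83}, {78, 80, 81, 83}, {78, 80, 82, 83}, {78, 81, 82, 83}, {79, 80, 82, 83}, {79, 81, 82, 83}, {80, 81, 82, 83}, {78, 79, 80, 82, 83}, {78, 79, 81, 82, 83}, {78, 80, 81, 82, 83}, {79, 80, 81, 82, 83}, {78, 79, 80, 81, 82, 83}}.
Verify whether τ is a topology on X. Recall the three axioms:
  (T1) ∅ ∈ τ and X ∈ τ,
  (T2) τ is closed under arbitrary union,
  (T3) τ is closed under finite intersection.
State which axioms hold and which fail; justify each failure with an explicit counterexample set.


τ IS a topology on X.

Axiom (T1): ∅ ∈ τ? Yes; X ∈ τ? Yes.
Axiom (T2/T3): check pairwise unions and intersections of members of τ.
All pairwise intersections and unions checked — each lies in τ. Therefore τ satisfies (T1), (T2), (T3): it IS a topology on X.


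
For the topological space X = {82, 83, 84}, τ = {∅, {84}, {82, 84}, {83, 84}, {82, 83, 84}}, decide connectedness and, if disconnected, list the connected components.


(X, τ) is connected.

Find clopen sets (U ∈ τ with X ∖ U ∈ τ):
  U = ∅, X ∖ U = {82, 83, 84} — both open, so U is clopen.
  U = {82, 83, 84}, X ∖ U = ∅ — both open, so U is clopen.
Only trivial clopens (∅ and X) exist, so (X, τ) is connected.
Compute connected components by grouping points that agree on all clopens:
  component: {82, 83, 84}


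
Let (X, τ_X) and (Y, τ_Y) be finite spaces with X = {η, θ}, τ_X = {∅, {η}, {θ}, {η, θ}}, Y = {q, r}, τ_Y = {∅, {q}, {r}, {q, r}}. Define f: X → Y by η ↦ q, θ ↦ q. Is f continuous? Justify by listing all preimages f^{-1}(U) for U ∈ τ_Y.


f IS continuous.

Compute f^{-1}(U) for each U ∈ τ_Y:
  U = ∅: f^{-1}(U) = ∅ ∈ τ_X ✓.
  U = {q}: f^{-1}(U) = {η, θ} ∈ τ_X ✓.
  U = {r}: f^{-1}(U) = ∅ ∈ τ_X ✓.
  U = {q, r}: f^{-1}(U) = {η, θ} ∈ τ_X ✓.
Every preimage lies in τ_X, so f IS continuous.


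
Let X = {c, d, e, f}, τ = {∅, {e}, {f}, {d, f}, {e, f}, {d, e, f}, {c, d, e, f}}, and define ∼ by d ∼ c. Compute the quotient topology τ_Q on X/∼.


X/∼ = {[c=d], [e], [f]}; |τ_Q| = 5.

Equivalence classes: [c=d], [e], [f].
Quotient map π: X → X/∼ sends c ↦ [c=d], d ↦ [c=d], e ↦ [e], f ↦ [f].
For each subset V ⊆ X/∼, compute π^{-1}(V) ⊆ X and check whether π^{-1}(V) ∈ τ. V is open in τ_Q iff π^{-1}(V) ∈ τ.
  V = {}: π^{-1}(V) = ∅ ∈ τ ✓.
  V = {[c=d]}: π^{-1}(V) = {c, d} ∉ τ ✗.
  V = {[e]}: π^{-1}(V) = {e} ∈ τ ✓.
  V = {[c=d], [e]}: π^{-1}(V) = {c, d, e} ∉ τ ✗.
  V = {[f]}: π^{-1}(V) = {f} ∈ τ ✓.
  V = {[c=d], [f]}: π^{-1}(V) = {c, d, f} ∉ τ ✗.
  V = {[e], [f]}: π^{-1}(V) = {e, f} ∈ τ ✓.
  V = {[c=d], [e], [f]}: π^{-1}(V) = {c, d, e, f} ∈ τ ✓.
Open sets in the quotient: τ_Q = {{}, {[e]}, {[f]}, {[e], [f]}, {[c=d], [e], [f]}} (5 elements).


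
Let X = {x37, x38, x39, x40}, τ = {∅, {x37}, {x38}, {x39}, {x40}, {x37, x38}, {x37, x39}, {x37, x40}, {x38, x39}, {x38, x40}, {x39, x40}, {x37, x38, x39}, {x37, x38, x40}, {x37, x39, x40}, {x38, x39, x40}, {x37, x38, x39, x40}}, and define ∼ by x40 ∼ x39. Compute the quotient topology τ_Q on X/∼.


X/∼ = {[x37], [x38], [x39=x40]}; |τ_Q| = 8.

Equivalence classes: [x37], [x38], [x39=x40].
Quotient map π: X → X/∼ sends x37 ↦ [x37], x38 ↦ [x38], x39 ↦ [x39=x40], x40 ↦ [x39=x40].
For each subset V ⊆ X/∼, compute π^{-1}(V) ⊆ X and check whether π^{-1}(V) ∈ τ. V is open in τ_Q iff π^{-1}(V) ∈ τ.
  V = {}: π^{-1}(V) = ∅ ∈ τ ✓.
  V = {[x37]}: π^{-1}(V) = {x37} ∈ τ ✓.
  V = {[x38]}: π^{-1}(V) = {x38} ∈ τ ✓.
  V = {[x37], [x38]}: π^{-1}(V) = {x37, x38} ∈ τ ✓.
  V = {[x39=x40]}: π^{-1}(V) = {x39, x40} ∈ τ ✓.
  V = {[x37], [x39=x40]}: π^{-1}(V) = {x37, x39, x40} ∈ τ ✓.
  V = {[x38], [x39=x40]}: π^{-1}(V) = {x38, x39, x40} ∈ τ ✓.
  V = {[x37], [x38], [x39=x40]}: π^{-1}(V) = {x37, x38, x39, x40} ∈ τ ✓.
Open sets in the quotient: τ_Q = {{}, {[x37]}, {[x38]}, {[x37], [x38]}, {[x39=x40]}, {[x37], [x39=x40]}, {[x38], [x39=x40]}, {[x37], [x38], [x39=x40]}} (8 elements).


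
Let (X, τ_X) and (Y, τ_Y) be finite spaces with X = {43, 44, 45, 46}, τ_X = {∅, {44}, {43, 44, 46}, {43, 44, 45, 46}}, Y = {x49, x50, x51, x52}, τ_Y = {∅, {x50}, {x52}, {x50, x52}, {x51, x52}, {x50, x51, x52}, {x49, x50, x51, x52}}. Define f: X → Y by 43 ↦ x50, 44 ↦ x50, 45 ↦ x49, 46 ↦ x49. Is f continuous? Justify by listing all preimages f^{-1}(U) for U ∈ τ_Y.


f is NOT continuous.

Compute f^{-1}(U) for each U ∈ τ_Y:
  U = ∅: f^{-1}(U) = ∅ ∈ τ_X ✓.
  U = {x50}: f^{-1}(U) = {43, 44} ∉ τ_X ✗.
  U = {x52}: f^{-1}(U) = ∅ ∈ τ_X ✓.
  U = {x50, x52}: f^{-1}(U) = {43, 44} ∉ τ_X ✗.
  U = {x51, x52}: f^{-1}(U) = ∅ ∈ τ_X ✓.
  U = {x50, x51, x52}: f^{-1}(U) = {43, 44} ∉ τ_X ✗.
  U = {x49, x50, x51, x52}: f^{-1}(U) = {43, 44, 45, 46} ∈ τ_X ✓.
Found U = {x50} with f^{-1}(U) = {43, 44} not in τ_X. Therefore f is NOT continuous.


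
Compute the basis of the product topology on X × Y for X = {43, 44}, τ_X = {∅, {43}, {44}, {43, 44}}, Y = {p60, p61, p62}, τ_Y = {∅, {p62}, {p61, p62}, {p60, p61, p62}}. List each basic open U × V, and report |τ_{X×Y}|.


Basis B = {∅ × ∅, {43} × {p62}, {44} × {p62}, {43} × {p61, p62}, {43, 44} × {p62}, {44} × {p61, p62}, {43} × {p60, p61, p62}, {44} × {p60, p61, p62}, {43, 44} × {p61, p62}, {43, 44} × {p60, p61, p62}}; |τ_{X×Y}| = 16.

Enumerate products U × V with U ∈ τ_X, V ∈ τ_Y (deduplicated):
  ∅ × ∅ = {} (∅)
  {43} × {p62} = {(43,p62)}
  {44} × {p62} = {(44,p62)}
  {43} × {p61, p62} = {(43,p61), (43,p62)}
  {43, 44} × {p62} = {(43,p62), (44,p62)}
  {44} × {p61, p62} = {(44,p61), (44,p62)}
  {43} × {p60, p61, p62} = {(43,p60), (43,p61), (43,p62)}
  {44} × {p60, p61, p62} = {(44,p60), (44,p61), (44,p62)}
  {43, 44} × {p61, p62} = {(43,p61), (43,p62), (44,p61), (44,p62)}
  {43, 44} × {p60, p61, p62} = {(43,p60), (43,p61), (43,p62), (44,p60), (44,p61), (44,p62)}
These 10 distinct sets form the basis B.
Close under arbitrary unions to get τ_{X×Y}; counting gives |τ_{X×Y}| = 16.


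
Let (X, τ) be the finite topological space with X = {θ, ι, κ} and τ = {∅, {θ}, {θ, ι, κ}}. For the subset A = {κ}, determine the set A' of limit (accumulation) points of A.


A' = {ι}

For each x ∈ X, list the open sets U ∈ τ with x ∈ U, then check whether U ∩ (A ∖ {x}) ≠ ∅ for every such U.
  x = θ: open {θ} ∋ x has {θ} ∩ (A ∖ {θ}) = ∅, so x is NOT a limit point.
  x = ι: opens ∋ x are {θ, ι, κ}; each meets A ∖ {ι}, so x IS a limit point.
  x = κ: open {θ, ι, κ} ∋ x has {θ, ι, κ} ∩ (A ∖ {κ}) = ∅, so x is NOT a limit point.
Collecting: A' = {ι}.


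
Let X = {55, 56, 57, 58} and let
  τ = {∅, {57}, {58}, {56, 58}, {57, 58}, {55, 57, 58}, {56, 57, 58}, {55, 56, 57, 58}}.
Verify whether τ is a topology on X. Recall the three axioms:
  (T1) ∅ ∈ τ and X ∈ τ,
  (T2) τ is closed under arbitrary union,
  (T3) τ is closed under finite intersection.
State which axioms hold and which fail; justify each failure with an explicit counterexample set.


τ IS a topology on X.

Axiom (T1): ∅ ∈ τ? Yes; X ∈ τ? Yes.
Axiom (T2/T3): check pairwise unions and intersections of members of τ.
All pairwise intersections and unions checked — each lies in τ. Therefore τ satisfies (T1), (T2), (T3): it IS a topology on X.


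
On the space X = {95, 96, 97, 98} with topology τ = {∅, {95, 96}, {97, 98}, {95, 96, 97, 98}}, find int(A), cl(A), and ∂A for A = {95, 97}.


int(A) = ∅, cl(A) = {95, 96, 97, 98}, ∂A = {95, 96, 97, 98}.

Closed sets in (X, τ) are complements of opens:
  closed(X, τ) = {∅, {95, 96}, {97, 98}, {95, 96, 97, 98}}.
int(A) = ⋃ {U ∈ τ : U ⊆ A}. Opens contained in A: ∅.
Taking the union of these: int(A) = ∅.
cl(A) = ⋂ {C closed : A ⊆ C}. Closed sets containing A: {95, 96, 97, 98}.
Intersecting these: cl(A) = {95, 96, 97, 98}.
∂A = cl(A) ∖ int(A) = {95, 96, 97, 98} ∖ ∅ = {95, 96, 97, 98}.


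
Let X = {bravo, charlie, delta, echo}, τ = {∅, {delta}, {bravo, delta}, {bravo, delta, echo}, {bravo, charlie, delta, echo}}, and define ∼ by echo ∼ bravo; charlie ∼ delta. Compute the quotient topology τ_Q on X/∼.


X/∼ = {[bravo=echo], [charlie=delta]}; |τ_Q| = 2.

Equivalence classes: [bravo=echo], [charlie=delta].
Quotient map π: X → X/∼ sends bravo ↦ [bravo=echo], charlie ↦ [charlie=delta], delta ↦ [charlie=delta], echo ↦ [bravo=echo].
For each subset V ⊆ X/∼, compute π^{-1}(V) ⊆ X and check whether π^{-1}(V) ∈ τ. V is open in τ_Q iff π^{-1}(V) ∈ τ.
  V = {}: π^{-1}(V) = ∅ ∈ τ ✓.
  V = {[bravo=echo]}: π^{-1}(V) = {bravo, echo} ∉ τ ✗.
  V = {[charlie=delta]}: π^{-1}(V) = {charlie, delta} ∉ τ ✗.
  V = {[bravo=echo], [charlie=delta]}: π^{-1}(V) = {bravo, charlie, delta, echo} ∈ τ ✓.
Open sets in the quotient: τ_Q = {{}, {[bravo=echo], [charlie=delta]}} (2 elements).


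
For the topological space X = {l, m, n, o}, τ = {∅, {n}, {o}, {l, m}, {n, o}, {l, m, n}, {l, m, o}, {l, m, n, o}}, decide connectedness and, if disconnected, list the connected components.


(X, τ) is disconnected; components = [{n}, {o}, {l, m}].

Find clopen sets (U ∈ τ with X ∖ U ∈ τ):
  U = ∅, X ∖ U = {l, m, n, o} — both open, so U is clopen.
  U = {n}, X ∖ U = {l, m, o} — both open, so U is clopen.
  U = {o}, X ∖ U = {l, m, n} — both open, so U is clopen.
  U = {l, m}, X ∖ U = {n, o} — both open, so U is clopen.
  U = {n, o}, X ∖ U = {l, m} — both open, so U is clopen.
  U = {l, m, n}, X ∖ U = {o} — both open, so U is clopen.
  U = {l, m, o}, X ∖ U = {n} — both open, so U is clopen.
  U = {l, m, n, o}, X ∖ U = ∅ — both open, so U is clopen.
Nontrivial clopen(s) exist: e.g. {n}. So (X, τ) is disconnected.
Compute connected components by grouping points that agree on all clopens:
  component: {n}
  component: {o}
  component: {l, m}


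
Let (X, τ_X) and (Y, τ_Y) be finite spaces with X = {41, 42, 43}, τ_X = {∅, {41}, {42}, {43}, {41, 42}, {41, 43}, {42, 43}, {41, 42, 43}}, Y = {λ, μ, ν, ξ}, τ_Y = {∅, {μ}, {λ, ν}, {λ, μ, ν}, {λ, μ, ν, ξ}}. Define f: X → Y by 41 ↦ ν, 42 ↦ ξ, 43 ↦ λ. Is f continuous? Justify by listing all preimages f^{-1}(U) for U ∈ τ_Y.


f IS continuous.

Compute f^{-1}(U) for each U ∈ τ_Y:
  U = ∅: f^{-1}(U) = ∅ ∈ τ_X ✓.
  U = {μ}: f^{-1}(U) = ∅ ∈ τ_X ✓.
  U = {λ, ν}: f^{-1}(U) = {41, 43} ∈ τ_X ✓.
  U = {λ, μ, ν}: f^{-1}(U) = {41, 43} ∈ τ_X ✓.
  U = {λ, μ, ν, ξ}: f^{-1}(U) = {41, 42, 43} ∈ τ_X ✓.
Every preimage lies in τ_X, so f IS continuous.


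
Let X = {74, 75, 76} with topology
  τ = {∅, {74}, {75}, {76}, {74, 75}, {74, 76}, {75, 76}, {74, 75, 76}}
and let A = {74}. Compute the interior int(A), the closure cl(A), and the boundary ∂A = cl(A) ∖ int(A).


int(A) = {74}, cl(A) = {74}, ∂A = ∅.

Closed sets in (X, τ) are complements of opens:
  closed(X, τ) = {∅, {74}, {75}, {76}, {74, 75}, {74, 76}, {75, 76}, {74, 75, 76}}.
int(A) = ⋃ {U ∈ τ : U ⊆ A}. Opens contained in A: ∅, {74}.
Taking the union of these: int(A) = {74}.
cl(A) = ⋂ {C closed : A ⊆ C}. Closed sets containing A: {74}, {74, 75}, {74, 76}, {74, 75, 76}.
Intersecting these: cl(A) = {74}.
∂A = cl(A) ∖ int(A) = {74} ∖ {74} = ∅.


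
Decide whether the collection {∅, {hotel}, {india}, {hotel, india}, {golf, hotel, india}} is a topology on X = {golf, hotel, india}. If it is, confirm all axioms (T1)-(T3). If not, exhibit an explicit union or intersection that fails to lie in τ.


τ IS a topology on X.

Axiom (T1): ∅ ∈ τ? Yes; X ∈ τ? Yes.
Axiom (T2/T3): check pairwise unions and intersections of members of τ.
All pairwise intersections and unions checked — each lies in τ. Therefore τ satisfies (T1), (T2), (T3): it IS a topology on X.


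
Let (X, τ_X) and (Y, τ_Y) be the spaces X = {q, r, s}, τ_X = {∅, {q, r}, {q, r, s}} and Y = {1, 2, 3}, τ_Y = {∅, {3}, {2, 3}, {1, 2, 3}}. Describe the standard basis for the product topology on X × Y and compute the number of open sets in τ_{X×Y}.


Basis B = {∅ × ∅, {q, r} × {3}, {q, r, s} × {3}, {q, r} × {2, 3}, {q, r} × {1, 2, 3}, {q, r, s} × {2, 3}, {q, r, s} × {1, 2, 3}}; |τ_{X×Y}| = 10.

Enumerate products U × V with U ∈ τ_X, V ∈ τ_Y (deduplicated):
  ∅ × ∅ = {} (∅)
  {q, r} × {3} = {(q,3), (r,3)}
  {q, r, s} × {3} = {(q,3), (r,3), (s,3)}
  {q, r} × {2, 3} = {(q,2), (q,3), (r,2), (r,3)}
  {q, r} × {1, 2, 3} = {(q,1), (q,2), (q,3), (r,1), (r,2), (r,3)}
  {q, r, s} × {2, 3} = {(q,2), (q,3), (r,2), (r,3), (s,2), (s,3)}
  {q, r, s} × {1, 2, 3} = {(q,1), (q,2), (q,3), (r,1), (r,2), (r,3), (s,1), (s,2), (s,3)}
These 7 distinct sets form the basis B.
Close under arbitrary unions to get τ_{X×Y}; counting gives |τ_{X×Y}| = 10.


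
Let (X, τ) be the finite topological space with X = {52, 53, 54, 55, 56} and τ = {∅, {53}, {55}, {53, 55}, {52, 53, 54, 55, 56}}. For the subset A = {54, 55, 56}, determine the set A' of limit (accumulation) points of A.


A' = {52, 54, 56}

For each x ∈ X, list the open sets U ∈ τ with x ∈ U, then check whether U ∩ (A ∖ {x}) ≠ ∅ for every such U.
  x = 52: opens ∋ x are {52, 53, 54, 55, 56}; each meets A ∖ {52}, so x IS a limit point.
  x = 53: open {53} ∋ x has {53} ∩ (A ∖ {53}) = ∅, so x is NOT a limit point.
  x = 54: opens ∋ x are {52, 53, 54, 55, 56}; each meets A ∖ {54}, so x IS a limit point.
  x = 55: open {55} ∋ x has {55} ∩ (A ∖ {55}) = ∅, so x is NOT a limit point.
  x = 56: opens ∋ x are {52, 53, 54, 55, 56}; each meets A ∖ {56}, so x IS a limit point.
Collecting: A' = {52, 54, 56}.


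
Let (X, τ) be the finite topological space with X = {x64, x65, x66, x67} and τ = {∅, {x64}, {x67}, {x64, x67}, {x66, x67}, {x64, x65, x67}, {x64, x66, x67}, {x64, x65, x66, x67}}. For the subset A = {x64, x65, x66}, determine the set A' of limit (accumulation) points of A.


A' = {x65}

For each x ∈ X, list the open sets U ∈ τ with x ∈ U, then check whether U ∩ (A ∖ {x}) ≠ ∅ for every such U.
  x = x64: open {x64} ∋ x has {x64} ∩ (A ∖ {x64}) = ∅, so x is NOT a limit point.
  x = x65: opens ∋ x are {x64, x65, x67}, {x64, x65, x66, x67}; each meets A ∖ {x65}, so x IS a limit point.
  x = x66: open {x66, x67} ∋ x has {x66, x67} ∩ (A ∖ {x66}) = ∅, so x is NOT a limit point.
  x = x67: open {x67} ∋ x has {x67} ∩ (A ∖ {x67}) = ∅, so x is NOT a limit point.
Collecting: A' = {x65}.


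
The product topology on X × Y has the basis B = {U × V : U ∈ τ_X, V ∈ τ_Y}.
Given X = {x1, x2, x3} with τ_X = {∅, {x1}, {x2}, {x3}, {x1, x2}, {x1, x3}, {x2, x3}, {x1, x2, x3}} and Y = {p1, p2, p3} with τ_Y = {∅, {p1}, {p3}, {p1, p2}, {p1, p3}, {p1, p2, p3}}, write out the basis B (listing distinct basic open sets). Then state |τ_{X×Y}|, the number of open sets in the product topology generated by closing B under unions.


Basis B = {∅ × ∅, {x1} × {p1}, {x1} × {p3}, {x2} × {p1}, {x2} × {p3}, {x3} × {p1}, {x3} × {p3}, {x1} × {p1, p2}, {x1} × {p1, p3}, {x1, x2} × {p1}, {x1, x3} × {p1}, {x1, x2} × {p3}, {x1, x3} × {p3}, {x2} × {p1, p2}, {x2} × {p1, p3}, {x2, x3} × {p1}, {x2, x3} × {p3}, {x3} × {p1, p2}, {x3} × {p1, p3}, {x1} × {p1, p2, p3}, {x1, x2, x3} × {p1}, {x1, x2, x3} × {p3}, {x2} × {p1, p2, p3}, {x3} × {p1, p2, p3}, {x1, x2} × {p1, p2}, {x1, x3} × {p1, p2}, {x1, x2} × {p1, p3}, {x1, x3} × {p1, p3}, {x2, x3} × {p1, p2}, {x2, x3} × {p1, p3}, {x1, x2} × {p1, p2, p3}, {x1, x3} × {p1, p2, p3}, {x1, x2, x3} × {p1, p2}, {x1, x2, x3} × {p1, p3}, {x2, x3} × {p1, p2, p3}, {x1, x2, x3} × {p1, p2, p3}}; |τ_{X×Y}| = 216.

Enumerate products U × V with U ∈ τ_X, V ∈ τ_Y (deduplicated):
  ∅ × ∅ = {} (∅)
  {x1} × {p1} = {(x1,p1)}
  {x1} × {p3} = {(x1,p3)}
  {x2} × {p1} = {(x2,p1)}
  {x2} × {p3} = {(x2,p3)}
  {x3} × {p1} = {(x3,p1)}
  {x3} × {p3} = {(x3,p3)}
  {x1} × {p1, p2} = {(x1,p1), (x1,p2)}
  {x1} × {p1, p3} = {(x1,p1), (x1,p3)}
  {x1, x2} × {p1} = {(x1,p1), (x2,p1)}
  {x1, x3} × {p1} = {(x1,p1), (x3,p1)}
  {x1, x2} × {p3} = {(x1,p3), (x2,p3)}
  {x1, x3} × {p3} = {(x1,p3), (x3,p3)}
  {x2} × {p1, p2} = {(x2,p1), (x2,p2)}
  {x2} × {p1, p3} = {(x2,p1), (x2,p3)}
  {x2, x3} × {p1} = {(x2,p1), (x3,p1)}
  {x2, x3} × {p3} = {(x2,p3), (x3,p3)}
  {x3} × {p1, p2} = {(x3,p1), (x3,p2)}
  {x3} × {p1, p3} = {(x3,p1), (x3,p3)}
  {x1} × {p1, p2, p3} = {(x1,p1), (x1,p2), (x1,p3)}
  {x1, x2, x3} × {p1} = {(x1,p1), (x2,p1), (x3,p1)}
  {x1, x2, x3} × {p3} = {(x1,p3), (x2,p3), (x3,p3)}
  {x2} × {p1, p2, p3} = {(x2,p1), (x2,p2), (x2,p3)}
  {x3} × {p1, p2, p3} = {(x3,p1), (x3,p2), (x3,p3)}
  {x1, x2} × {p1, p2} = {(x1,p1), (x1,p2), (x2,p1), (x2,p2)}
  {x1, x3} × {p1, p2} = {(x1,p1), (x1,p2), (x3,p1), (x3,p2)}
  {x1, x2} × {p1, p3} = {(x1,p1), (x1,p3), (x2,p1), (x2,p3)}
  {x1, x3} × {p1, p3} = {(x1,p1), (x1,p3), (x3,p1), (x3,p3)}
  {x2, x3} × {p1, p2} = {(x2,p1), (x2,p2), (x3,p1), (x3,p2)}
  {x2, x3} × {p1, p3} = {(x2,p1), (x2,p3), (x3,p1), (x3,p3)}
  {x1, x2} × {p1, p2, p3} = {(x1,p1), (x1,p2), (x1,p3), (x2,p1), (x2,p2), (x2,p3)}
  {x1, x3} × {p1, p2, p3} = {(x1,p1), (x1,p2), (x1,p3), (x3,p1), (x3,p2), (x3,p3)}
  {x1, x2, x3} × {p1, p2} = {(x1,p1), (x1,p2), (x2,p1), (x2,p2), (x3,p1), (x3,p2)}
  {x1, x2, x3} × {p1, p3} = {(x1,p1), (x1,p3), (x2,p1), (x2,p3), (x3,p1), (x3,p3)}
  {x2, x3} × {p1, p2, p3} = {(x2,p1), (x2,p2), (x2,p3), (x3,p1), (x3,p2), (x3,p3)}
  {x1, x2, x3} × {p1, p2, p3} = {(x1,p1), (x1,p2), (x1,p3), (x2,p1), (x2,p2), (x2,p3), (x3,p1), (x3,p2), (x3,p3)}
These 36 distinct sets form the basis B.
Close under arbitrary unions to get τ_{X×Y}; counting gives |τ_{X×Y}| = 216.


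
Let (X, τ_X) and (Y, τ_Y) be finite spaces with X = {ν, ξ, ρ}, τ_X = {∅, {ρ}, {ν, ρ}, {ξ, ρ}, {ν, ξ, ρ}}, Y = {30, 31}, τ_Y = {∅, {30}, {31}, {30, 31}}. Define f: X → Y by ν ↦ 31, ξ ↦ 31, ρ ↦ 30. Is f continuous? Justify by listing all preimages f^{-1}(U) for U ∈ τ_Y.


f is NOT continuous.

Compute f^{-1}(U) for each U ∈ τ_Y:
  U = ∅: f^{-1}(U) = ∅ ∈ τ_X ✓.
  U = {30}: f^{-1}(U) = {ρ} ∈ τ_X ✓.
  U = {31}: f^{-1}(U) = {ν, ξ} ∉ τ_X ✗.
  U = {30, 31}: f^{-1}(U) = {ν, ξ, ρ} ∈ τ_X ✓.
Found U = {31} with f^{-1}(U) = {ν, ξ} not in τ_X. Therefore f is NOT continuous.


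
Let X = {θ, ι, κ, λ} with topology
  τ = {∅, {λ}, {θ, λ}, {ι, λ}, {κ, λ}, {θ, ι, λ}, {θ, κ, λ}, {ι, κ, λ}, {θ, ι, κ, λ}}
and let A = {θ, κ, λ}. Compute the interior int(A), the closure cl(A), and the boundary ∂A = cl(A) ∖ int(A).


int(A) = {θ, κ, λ}, cl(A) = {θ, ι, κ, λ}, ∂A = {ι}.

Closed sets in (X, τ) are complements of opens:
  closed(X, τ) = {∅, {θ}, {ι}, {κ}, {θ, ι}, {θ, κ}, {ι, κ}, {θ, ι, κ}, {θ, ι, κ, λ}}.
int(A) = ⋃ {U ∈ τ : U ⊆ A}. Opens contained in A: ∅, {λ}, {θ, λ}, {κ, λ}, {θ, κ, λ}.
Taking the union of these: int(A) = {θ, κ, λ}.
cl(A) = ⋂ {C closed : A ⊆ C}. Closed sets containing A: {θ, ι, κ, λ}.
Intersecting these: cl(A) = {θ, ι, κ, λ}.
∂A = cl(A) ∖ int(A) = {θ, ι, κ, λ} ∖ {θ, κ, λ} = {ι}.


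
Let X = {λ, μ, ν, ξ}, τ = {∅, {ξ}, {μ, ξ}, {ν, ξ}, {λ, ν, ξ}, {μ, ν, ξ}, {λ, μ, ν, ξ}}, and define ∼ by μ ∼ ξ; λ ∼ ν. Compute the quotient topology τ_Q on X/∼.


X/∼ = {[λ=ν], [μ=ξ]}; |τ_Q| = 3.

Equivalence classes: [λ=ν], [μ=ξ].
Quotient map π: X → X/∼ sends λ ↦ [λ=ν], μ ↦ [μ=ξ], ν ↦ [λ=ν], ξ ↦ [μ=ξ].
For each subset V ⊆ X/∼, compute π^{-1}(V) ⊆ X and check whether π^{-1}(V) ∈ τ. V is open in τ_Q iff π^{-1}(V) ∈ τ.
  V = {}: π^{-1}(V) = ∅ ∈ τ ✓.
  V = {[λ=ν]}: π^{-1}(V) = {λ, ν} ∉ τ ✗.
  V = {[μ=ξ]}: π^{-1}(V) = {μ, ξ} ∈ τ ✓.
  V = {[λ=ν], [μ=ξ]}: π^{-1}(V) = {λ, μ, ν, ξ} ∈ τ ✓.
Open sets in the quotient: τ_Q = {{}, {[μ=ξ]}, {[λ=ν], [μ=ξ]}} (3 elements).


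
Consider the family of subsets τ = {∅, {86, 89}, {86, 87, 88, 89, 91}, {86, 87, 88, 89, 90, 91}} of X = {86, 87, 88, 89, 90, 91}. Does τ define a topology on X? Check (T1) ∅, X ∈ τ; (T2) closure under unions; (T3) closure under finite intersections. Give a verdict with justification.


τ IS a topology on X.

Axiom (T1): ∅ ∈ τ? Yes; X ∈ τ? Yes.
Axiom (T2/T3): check pairwise unions and intersections of members of τ.
All pairwise intersections and unions checked — each lies in τ. Therefore τ satisfies (T1), (T2), (T3): it IS a topology on X.


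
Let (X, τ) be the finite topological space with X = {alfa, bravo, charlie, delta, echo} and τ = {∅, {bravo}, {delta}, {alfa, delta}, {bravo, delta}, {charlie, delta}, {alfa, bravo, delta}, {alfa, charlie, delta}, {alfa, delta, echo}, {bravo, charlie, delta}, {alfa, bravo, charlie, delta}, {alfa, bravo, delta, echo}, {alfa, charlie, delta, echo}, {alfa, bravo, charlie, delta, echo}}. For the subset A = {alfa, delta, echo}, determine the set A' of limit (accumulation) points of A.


A' = {alfa, charlie, echo}

For each x ∈ X, list the open sets U ∈ τ with x ∈ U, then check whether U ∩ (A ∖ {x}) ≠ ∅ for every such U.
  x = alfa: opens ∋ x are {alfa, delta}, {alfa, bravo, delta}, {alfa, charlie, delta}, {alfa, delta, echo}, {alfa, bravo, charlie, delta}, {alfa, bravo, delta, echo}, {alfa, charlie, delta, echo}, {alfa, bravo, charlie, delta, echo}; each meets A ∖ {alfa}, so x IS a limit point.
  x = bravo: open {bravo} ∋ x has {bravo} ∩ (A ∖ {bravo}) = ∅, so x is NOT a limit point.
  x = charlie: opens ∋ x are {charlie, delta}, {alfa, charlie, delta}, {bravo, charlie, delta}, {alfa, bravo, charlie, delta}, {alfa, charlie, delta, echo}, {alfa, bravo, charlie, delta, echo}; each meets A ∖ {charlie}, so x IS a limit point.
  x = delta: open {delta} ∋ x has {delta} ∩ (A ∖ {delta}) = ∅, so x is NOT a limit point.
  x = echo: opens ∋ x are {alfa, delta, echo}, {alfa, bravo, delta, echo}, {alfa, charlie, delta, echo}, {alfa, bravo, charlie, delta, echo}; each meets A ∖ {echo}, so x IS a limit point.
Collecting: A' = {alfa, charlie, echo}.


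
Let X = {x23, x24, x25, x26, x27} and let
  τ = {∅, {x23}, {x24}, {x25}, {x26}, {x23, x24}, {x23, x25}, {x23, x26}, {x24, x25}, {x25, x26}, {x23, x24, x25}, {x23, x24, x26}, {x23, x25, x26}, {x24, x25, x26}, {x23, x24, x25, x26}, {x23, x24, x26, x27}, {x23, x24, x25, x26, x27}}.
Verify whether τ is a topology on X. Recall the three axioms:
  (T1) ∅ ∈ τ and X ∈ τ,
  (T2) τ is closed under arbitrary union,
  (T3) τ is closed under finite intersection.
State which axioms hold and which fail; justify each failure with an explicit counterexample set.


τ is NOT a topology on X.

Axiom (T1): ∅ ∈ τ? Yes; X ∈ τ? Yes.
Axiom (T2/T3): check pairwise unions and intersections of members of τ.
Counterexample for (T2): {x24} ∪ {x26} = {x24, x26} ∉ τ. Therefore τ is NOT a topology.


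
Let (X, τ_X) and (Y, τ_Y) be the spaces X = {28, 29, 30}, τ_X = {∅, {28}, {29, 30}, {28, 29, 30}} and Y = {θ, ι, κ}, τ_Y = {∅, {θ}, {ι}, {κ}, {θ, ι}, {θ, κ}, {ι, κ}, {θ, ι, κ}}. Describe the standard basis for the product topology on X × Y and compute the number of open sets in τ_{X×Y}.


Basis B = {∅ × ∅, {28} × {θ}, {28} × {ι}, {28} × {κ}, {28} × {θ, ι}, {28} × {θ, κ}, {28} × {ι, κ}, {29, 30} × {θ}, {29, 30} × {ι}, {29, 30} × {κ}, {28} × {θ, ι, κ}, {28, 29, 30} × {θ}, {28, 29, 30} × {ι}, {28, 29, 30} × {κ}, {29, 30} × {θ, ι}, {29, 30} × {θ, κ}, {29, 30} × {ι, κ}, {28, 29, 30} × {θ, ι}, {28, 29, 30} × {θ, κ}, {28, 29, 30} × {ι, κ}, {29, 30} × {θ, ι, κ}, {28, 29, 30} × {θ, ι, κ}}; |τ_{X×Y}| = 64.

Enumerate products U × V with U ∈ τ_X, V ∈ τ_Y (deduplicated):
  ∅ × ∅ = {} (∅)
  {28} × {θ} = {(28,θ)}
  {28} × {ι} = {(28,ι)}
  {28} × {κ} = {(28,κ)}
  {28} × {θ, ι} = {(28,θ), (28,ι)}
  {28} × {θ, κ} = {(28,θ), (28,κ)}
  {28} × {ι, κ} = {(28,ι), (28,κ)}
  {29, 30} × {θ} = {(29,θ), (30,θ)}
  {29, 30} × {ι} = {(29,ι), (30,ι)}
  {29, 30} × {κ} = {(29,κ), (30,κ)}
  {28} × {θ, ι, κ} = {(28,θ), (28,ι), (28,κ)}
  {28, 29, 30} × {θ} = {(28,θ), (29,θ), (30,θ)}
  {28, 29, 30} × {ι} = {(28,ι), (29,ι), (30,ι)}
  {28, 29, 30} × {κ} = {(28,κ), (29,κ), (30,κ)}
  {29, 30} × {θ, ι} = {(29,θ), (29,ι), (30,θ), (30,ι)}
  {29, 30} × {θ, κ} = {(29,θ), (29,κ), (30,θ), (30,κ)}
  {29, 30} × {ι, κ} = {(29,ι), (29,κ), (30,ι), (30,κ)}
  {28, 29, 30} × {θ, ι} = {(28,θ), (28,ι), (29,θ), (29,ι), (30,θ), (30,ι)}
  {28, 29, 30} × {θ, κ} = {(28,θ), (28,κ), (29,θ), (29,κ), (30,θ), (30,κ)}
  {28, 29, 30} × {ι, κ} = {(28,ι), (28,κ), (29,ι), (29,κ), (30,ι), (30,κ)}
  {29, 30} × {θ, ι, κ} = {(29,θ), (29,ι), (29,κ), (30,θ), (30,ι), (30,κ)}
  {28, 29, 30} × {θ, ι, κ} = {(28,θ), (28,ι), (28,κ), (29,θ), (29,ι), (29,κ), (30,θ), (30,ι), (30,κ)}
These 22 distinct sets form the basis B.
Close under arbitrary unions to get τ_{X×Y}; counting gives |τ_{X×Y}| = 64.
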